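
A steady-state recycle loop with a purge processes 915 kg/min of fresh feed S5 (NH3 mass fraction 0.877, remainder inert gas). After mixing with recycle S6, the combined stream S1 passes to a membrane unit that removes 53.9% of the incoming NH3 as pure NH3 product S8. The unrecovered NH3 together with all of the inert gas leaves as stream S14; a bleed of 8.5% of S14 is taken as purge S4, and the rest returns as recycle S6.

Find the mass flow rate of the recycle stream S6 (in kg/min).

1797 kg/min

inert gas enters only via S5 and leaves only via the purge: 915×0.123 = 0.085×(inert gas in S14), and the membrane unit passes all inert gas, so inert gas in S1 = inert gas in S14 = 1324.1 kg/min.
NH3 in S1: m_A = 915×0.877 + (1−0.085)·(1−0.539)·m_A, so m_A = 802.46/0.5782 = 1387.9 kg/min.
S14 = (1−0.539)×1387.9 + 1324.1 = 1963.9 kg/min.
Recycle S6 = (1−0.085)×1963.9 = 1796.9 kg/min.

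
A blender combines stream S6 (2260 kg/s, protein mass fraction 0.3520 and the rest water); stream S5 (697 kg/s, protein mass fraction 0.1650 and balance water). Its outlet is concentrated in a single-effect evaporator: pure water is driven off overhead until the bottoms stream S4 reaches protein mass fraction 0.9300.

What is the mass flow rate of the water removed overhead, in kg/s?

protein entering = 2260×0.352 + 697×0.165 = 910.52 kg/s.
All protein reports to S4, so S4 = 910.52/0.930 = 979.06 kg/s.
Total feed = 2957 kg/s; overhead = 2957 − 979.06 = 1977.9 kg/s.

1978 kg/s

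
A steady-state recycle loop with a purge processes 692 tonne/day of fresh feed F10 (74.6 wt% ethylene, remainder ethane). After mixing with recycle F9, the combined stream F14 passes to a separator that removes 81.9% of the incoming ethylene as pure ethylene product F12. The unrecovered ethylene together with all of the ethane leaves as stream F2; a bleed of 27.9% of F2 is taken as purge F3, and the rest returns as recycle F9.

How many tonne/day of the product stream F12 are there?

ethylene in F14: m_A = 692×0.746 + (1−0.279)·(1−0.819)·m_A, so m_A = 516.23/0.8695 = 593.71 tonne/day.
Product F12 = 0.819×593.71 = 486.25 tonne/day.

486.3 tonne/day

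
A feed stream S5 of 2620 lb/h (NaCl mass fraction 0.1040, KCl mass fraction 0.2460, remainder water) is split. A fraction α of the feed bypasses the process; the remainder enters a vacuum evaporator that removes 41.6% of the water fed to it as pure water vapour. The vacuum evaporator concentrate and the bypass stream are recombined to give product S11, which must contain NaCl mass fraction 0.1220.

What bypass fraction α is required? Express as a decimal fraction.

0.454

All 2620×0.104 = 272.48 lb/h of NaCl reaches S11, so S11 = 272.48/0.122 = 2233.4 lb/h and vapour = 386.56 lb/h.
The evaporator receives (1−α)·2620 of feed at 0.650 water and removes 0.416 of that water:
0.416×0.650×(1−α)×2620 = 386.56
(1−α) = 386.56/708.45 = 0.5456;  α = 0.4544.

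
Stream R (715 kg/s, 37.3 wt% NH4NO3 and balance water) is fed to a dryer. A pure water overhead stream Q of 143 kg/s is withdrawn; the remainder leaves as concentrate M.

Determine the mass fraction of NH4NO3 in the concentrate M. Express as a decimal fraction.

NH4NO3 is not removed: 715×0.373 = 266.69 kg/s of NH4NO3 enters M.
Concentrate = 715 − 143 = 572 kg/s.
Mass fraction = 266.69/572 = 0.466.

0.466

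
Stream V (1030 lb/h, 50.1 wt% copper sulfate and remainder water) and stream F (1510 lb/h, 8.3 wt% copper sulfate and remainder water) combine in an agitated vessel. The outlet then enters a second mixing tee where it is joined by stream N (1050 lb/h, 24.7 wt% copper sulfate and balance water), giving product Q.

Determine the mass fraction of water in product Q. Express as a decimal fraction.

Overall, product flow = 3590 lb/h.
water in = 1030×0.499 + 1510×0.917 + 1050×0.753 = 2689.3 lb/h.
water fraction in Q = 0.749.

0.749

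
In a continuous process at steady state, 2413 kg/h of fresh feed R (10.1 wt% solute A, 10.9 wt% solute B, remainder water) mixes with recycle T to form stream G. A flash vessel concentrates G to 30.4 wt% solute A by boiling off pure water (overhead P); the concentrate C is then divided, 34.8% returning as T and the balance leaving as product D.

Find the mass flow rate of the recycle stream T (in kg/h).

427.9 kg/h

Overall solute A balance (none leaves overhead): solute A in fresh feed = solute A in product, i.e. 2413×0.101 = (1−0.348)·C·0.304.
C = 243.71/(0.304×0.652) = 1229.6 kg/h.
Recycle T = 0.348×1229.6 = 427.89 kg/h.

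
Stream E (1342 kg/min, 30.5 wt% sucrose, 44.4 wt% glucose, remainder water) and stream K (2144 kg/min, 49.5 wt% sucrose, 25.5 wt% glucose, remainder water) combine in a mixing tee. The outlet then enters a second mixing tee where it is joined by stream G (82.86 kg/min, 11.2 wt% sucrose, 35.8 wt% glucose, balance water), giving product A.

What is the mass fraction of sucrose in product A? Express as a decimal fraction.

Overall, product flow = 3568.9 kg/min.
sucrose in = 1342×0.305 + 2144×0.495 + 82.86×0.112 = 1479.9 kg/min.
sucrose fraction in A = 0.415.

0.415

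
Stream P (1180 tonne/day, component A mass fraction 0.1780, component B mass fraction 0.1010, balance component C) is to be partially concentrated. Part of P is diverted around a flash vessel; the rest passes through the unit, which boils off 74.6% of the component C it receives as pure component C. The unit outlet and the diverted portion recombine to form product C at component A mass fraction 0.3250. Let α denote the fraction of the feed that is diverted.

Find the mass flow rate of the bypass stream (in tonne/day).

All 1180×0.178 = 210.04 tonne/day of component A reaches C, so C = 210.04/0.325 = 646.28 tonne/day and vapour = 533.72 tonne/day.
The evaporator receives (1−α)·1180 of feed at 0.721 component C and removes 0.746 of that component C:
0.746×0.721×(1−α)×1180 = 533.72
(1−α) = 533.72/634.68 = 0.8409;  α = 0.1591.
Bypass flow = 0.1591×1180 = 187.7 tonne/day.

187.7 tonne/day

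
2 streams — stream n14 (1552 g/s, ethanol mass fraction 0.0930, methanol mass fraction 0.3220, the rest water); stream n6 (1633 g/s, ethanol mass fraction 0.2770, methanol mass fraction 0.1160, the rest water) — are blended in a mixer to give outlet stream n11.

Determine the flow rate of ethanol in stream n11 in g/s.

ethanol out = ethanol in = 1552×0.093 + 1633×0.277 = 596.68 g/s.

596.7 g/s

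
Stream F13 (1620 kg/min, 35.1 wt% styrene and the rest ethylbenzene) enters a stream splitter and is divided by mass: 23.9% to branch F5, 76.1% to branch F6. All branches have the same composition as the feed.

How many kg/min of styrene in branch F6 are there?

432.7 kg/min

Branch F6 total = 0.761×1620 = 1232.8 kg/min.
styrene in F6 = 0.351×1232.8 = 432.72 kg/min.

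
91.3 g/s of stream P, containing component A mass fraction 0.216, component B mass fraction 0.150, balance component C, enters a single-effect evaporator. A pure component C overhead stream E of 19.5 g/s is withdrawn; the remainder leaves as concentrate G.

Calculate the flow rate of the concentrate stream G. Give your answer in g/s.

71.8 g/s

Concentrate = 91.3 − 19.5 = 71.8 g/s.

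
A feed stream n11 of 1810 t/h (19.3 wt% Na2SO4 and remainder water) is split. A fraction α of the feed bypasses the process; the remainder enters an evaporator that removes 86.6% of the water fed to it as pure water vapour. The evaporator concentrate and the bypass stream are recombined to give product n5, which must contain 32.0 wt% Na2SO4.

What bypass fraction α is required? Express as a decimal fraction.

All 1810×0.193 = 349.33 t/h of Na2SO4 reaches n5, so n5 = 349.33/0.320 = 1091.7 t/h and vapour = 718.34 t/h.
The evaporator receives (1−α)·1810 of feed at 0.807 water and removes 0.866 of that water:
0.866×0.807×(1−α)×1810 = 718.34
(1−α) = 718.34/1264.9 = 0.5679;  α = 0.4321.

0.432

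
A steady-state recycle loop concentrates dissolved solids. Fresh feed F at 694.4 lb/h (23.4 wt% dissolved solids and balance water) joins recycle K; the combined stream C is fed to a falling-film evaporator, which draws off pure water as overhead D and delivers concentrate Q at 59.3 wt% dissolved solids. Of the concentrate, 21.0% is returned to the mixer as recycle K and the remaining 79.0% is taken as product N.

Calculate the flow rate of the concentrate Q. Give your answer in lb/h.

Overall dissolved solids balance (none leaves overhead): dissolved solids in fresh feed = dissolved solids in product, i.e. 694.4×0.234 = (1−0.210)·Q·0.593.
Q = 162.49/(0.593×0.790) = 346.85 lb/h.

346.9 lb/h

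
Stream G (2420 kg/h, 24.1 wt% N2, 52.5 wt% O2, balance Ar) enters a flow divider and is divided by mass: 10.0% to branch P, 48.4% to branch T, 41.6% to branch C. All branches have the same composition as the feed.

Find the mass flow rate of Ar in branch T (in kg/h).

274.1 kg/h

Branch T total = 0.484×2420 = 1171.3 kg/h.
Ar in T = 0.234×1171.3 = 274.08 kg/h.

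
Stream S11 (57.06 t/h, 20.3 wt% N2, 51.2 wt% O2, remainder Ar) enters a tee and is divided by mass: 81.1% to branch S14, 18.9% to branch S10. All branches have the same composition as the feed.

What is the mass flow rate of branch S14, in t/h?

46.28 t/h

Branch S14 flow = 0.811×57.06 = 46.276 t/h.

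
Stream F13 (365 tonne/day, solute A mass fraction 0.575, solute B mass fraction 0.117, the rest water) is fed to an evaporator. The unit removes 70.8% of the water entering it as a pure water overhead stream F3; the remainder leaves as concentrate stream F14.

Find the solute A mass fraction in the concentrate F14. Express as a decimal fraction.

solute A is not removed: 365×0.575 = 209.87 tonne/day of solute A enters F14.
water entering = 365×0.308 = 112.42 tonne/day; overhead removed = 0.708×112.42 = 79.593 tonne/day.
Concentrate = 365 − 79.593 = 285.41 tonne/day.
Mass fraction = 209.87/285.41 = 0.735.

0.735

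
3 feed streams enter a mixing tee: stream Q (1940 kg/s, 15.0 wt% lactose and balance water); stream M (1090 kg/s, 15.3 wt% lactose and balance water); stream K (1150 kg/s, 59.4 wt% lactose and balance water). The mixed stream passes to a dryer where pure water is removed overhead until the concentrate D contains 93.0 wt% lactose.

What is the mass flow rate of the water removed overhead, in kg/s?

2953 kg/s

lactose entering = 1940×0.150 + 1090×0.153 + 1150×0.594 = 1140.9 kg/s.
All lactose reports to D, so D = 1140.9/0.930 = 1226.7 kg/s.
Total feed = 4180 kg/s; overhead = 4180 − 1226.7 = 2953.3 kg/s.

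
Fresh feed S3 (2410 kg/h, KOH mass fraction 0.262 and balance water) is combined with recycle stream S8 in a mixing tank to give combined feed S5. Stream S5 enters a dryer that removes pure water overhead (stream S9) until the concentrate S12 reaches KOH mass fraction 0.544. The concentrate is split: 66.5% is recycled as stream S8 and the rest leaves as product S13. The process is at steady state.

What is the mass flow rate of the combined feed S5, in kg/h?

4714 kg/h

Overall KOH balance (none leaves overhead): KOH in fresh feed = KOH in product, i.e. 2410×0.262 = (1−0.665)·S12·0.544.
S12 = 631.42/(0.544×0.335) = 3464.8 kg/h.
Recycle S8 = 0.665×3464.8 = 2304.1 kg/h.
Combined feed S5 = 2410 + 2304.1 = 4714.1 kg/h.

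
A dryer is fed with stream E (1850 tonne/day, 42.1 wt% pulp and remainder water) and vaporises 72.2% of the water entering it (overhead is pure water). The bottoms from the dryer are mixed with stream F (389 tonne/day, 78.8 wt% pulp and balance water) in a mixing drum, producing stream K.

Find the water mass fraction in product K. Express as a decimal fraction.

0.259

Vapour removed = 0.722×0.579×1850 = 773.37 tonne/day; concentrate = 1076.6 tonne/day.
water reaching the mixer = 297.78 (from concentrate) + 389×0.212 = 380.25 tonne/day.
Product flow = 1076.6 + 389 = 1465.6 tonne/day; water fraction = 0.259.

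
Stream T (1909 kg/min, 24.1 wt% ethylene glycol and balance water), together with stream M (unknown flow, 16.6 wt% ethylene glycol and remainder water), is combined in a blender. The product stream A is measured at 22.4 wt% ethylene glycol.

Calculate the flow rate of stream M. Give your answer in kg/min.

559.5 kg/min

Let M be the unknown flow. Total out = 1909 + M.
ethylene glycol balance: 460.07 + 0.166·M = 0.224·(1909 + M)
(0.166 − 0.224)·M = 0.224×1909 − 460.07 = -32.453
M = -32.453 / -0.058 = 559.53 kg/min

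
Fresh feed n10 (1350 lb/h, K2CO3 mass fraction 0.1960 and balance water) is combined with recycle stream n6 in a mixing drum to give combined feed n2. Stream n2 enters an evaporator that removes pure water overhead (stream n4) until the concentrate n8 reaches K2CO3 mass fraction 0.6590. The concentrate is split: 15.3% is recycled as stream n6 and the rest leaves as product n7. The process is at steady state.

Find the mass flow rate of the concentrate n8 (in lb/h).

474 lb/h

Overall K2CO3 balance (none leaves overhead): K2CO3 in fresh feed = K2CO3 in product, i.e. 1350×0.196 = (1−0.153)·n8·0.659.
n8 = 264.6/(0.659×0.847) = 474.05 lb/h.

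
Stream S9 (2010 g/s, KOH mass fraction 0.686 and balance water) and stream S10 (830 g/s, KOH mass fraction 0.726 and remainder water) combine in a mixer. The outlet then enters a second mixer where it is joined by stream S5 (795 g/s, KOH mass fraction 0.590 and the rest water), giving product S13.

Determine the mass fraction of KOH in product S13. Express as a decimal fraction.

0.674

Overall, product flow = 3635 g/s.
KOH in = 2010×0.686 + 830×0.726 + 795×0.590 = 2450.5 g/s.
KOH fraction in S13 = 0.674.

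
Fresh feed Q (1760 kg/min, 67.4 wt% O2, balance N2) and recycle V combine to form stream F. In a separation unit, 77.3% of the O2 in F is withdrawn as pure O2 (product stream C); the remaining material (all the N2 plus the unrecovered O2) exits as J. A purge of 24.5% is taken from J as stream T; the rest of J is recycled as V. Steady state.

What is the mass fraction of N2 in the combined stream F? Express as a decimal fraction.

N2 enters only via Q and leaves only via the purge: 1760×0.326 = 0.245×(N2 in J), and the separation unit passes all N2, so N2 in F = N2 in J = 2341.9 kg/min.
O2 in F: m_A = 1760×0.674 + (1−0.245)·(1−0.773)·m_A, so m_A = 1186.2/0.8286 = 1431.6 kg/min.
F = 1431.6 + 2341.9 = 3773.5 kg/min.
N2 fraction in F = 2341.9/3773.5 = 0.621.

0.621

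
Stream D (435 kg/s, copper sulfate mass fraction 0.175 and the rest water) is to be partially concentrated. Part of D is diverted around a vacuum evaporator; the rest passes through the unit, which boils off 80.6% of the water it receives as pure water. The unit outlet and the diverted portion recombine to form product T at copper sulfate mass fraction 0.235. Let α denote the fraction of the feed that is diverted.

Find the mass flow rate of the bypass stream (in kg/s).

268 kg/s

All 435×0.175 = 76.125 kg/s of copper sulfate reaches T, so T = 76.125/0.235 = 323.94 kg/s and vapour = 111.06 kg/s.
The evaporator receives (1−α)·435 of feed at 0.825 water and removes 0.806 of that water:
0.806×0.825×(1−α)×435 = 111.06
(1−α) = 111.06/289.25 = 0.3840;  α = 0.6160.
Bypass flow = 0.6160×435 = 267.97 kg/s.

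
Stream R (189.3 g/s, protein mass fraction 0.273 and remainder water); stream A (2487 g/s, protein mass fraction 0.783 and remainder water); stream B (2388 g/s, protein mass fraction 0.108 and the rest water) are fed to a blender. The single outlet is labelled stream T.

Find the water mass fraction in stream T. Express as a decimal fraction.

0.554

Total flow out = 189.3 + 2487 + 2388 = 5064.3 g/s.
water in = 189.3×0.727 + 2487×0.217 + 2388×0.892 = 2807.4 g/s.
water mass fraction in T = 2807.4/5064.3 = 0.554.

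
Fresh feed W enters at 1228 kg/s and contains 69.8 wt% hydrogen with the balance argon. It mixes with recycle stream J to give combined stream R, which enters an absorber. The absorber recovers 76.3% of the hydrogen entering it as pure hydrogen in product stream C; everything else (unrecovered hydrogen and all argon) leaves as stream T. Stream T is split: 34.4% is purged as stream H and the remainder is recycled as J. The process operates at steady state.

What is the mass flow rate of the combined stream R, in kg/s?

2093 kg/s

argon enters only via W and leaves only via the purge: 1228×0.302 = 0.344×(argon in T), and the absorber passes all argon, so argon in R = argon in T = 1078.1 kg/s.
hydrogen in R: m_A = 1228×0.698 + (1−0.344)·(1−0.763)·m_A, so m_A = 857.14/0.8445 = 1014.9 kg/s.
R = 1014.9 + 1078.1 = 2093 kg/s.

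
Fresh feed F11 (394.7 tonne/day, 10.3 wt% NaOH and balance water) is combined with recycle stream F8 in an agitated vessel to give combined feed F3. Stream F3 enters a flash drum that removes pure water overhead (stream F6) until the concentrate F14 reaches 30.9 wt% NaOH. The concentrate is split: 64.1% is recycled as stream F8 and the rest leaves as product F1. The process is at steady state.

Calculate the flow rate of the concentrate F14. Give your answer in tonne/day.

366.5 tonne/day

Overall NaOH balance (none leaves overhead): NaOH in fresh feed = NaOH in product, i.e. 394.7×0.103 = (1−0.641)·F14·0.309.
F14 = 40.654/(0.309×0.359) = 366.48 tonne/day.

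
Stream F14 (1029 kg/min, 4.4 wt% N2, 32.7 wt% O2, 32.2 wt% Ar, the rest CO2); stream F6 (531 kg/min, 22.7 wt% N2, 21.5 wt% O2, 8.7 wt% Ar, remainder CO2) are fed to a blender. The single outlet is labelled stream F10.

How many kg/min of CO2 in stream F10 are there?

CO2 out = CO2 in = 1029×0.307 + 531×0.471 = 566 kg/min.

566 kg/min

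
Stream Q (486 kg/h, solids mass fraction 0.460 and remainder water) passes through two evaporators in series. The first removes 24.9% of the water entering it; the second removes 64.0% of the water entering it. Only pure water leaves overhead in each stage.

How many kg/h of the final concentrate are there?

water in feed = 486×0.540 = 262.44 kg/h.
After stage 1: water left = (1−0.249)×262.44 = 197.09; stream total = 420.65 kg/h.
After stage 2: water left = (1−0.640)×197.09 = 70.953; final concentrate = 294.51 kg/h.

294.5 kg/h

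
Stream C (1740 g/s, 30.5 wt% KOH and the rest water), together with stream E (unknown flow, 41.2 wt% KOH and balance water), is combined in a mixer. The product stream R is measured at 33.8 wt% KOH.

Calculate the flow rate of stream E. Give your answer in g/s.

775.9 g/s

Let E be the unknown flow. Total out = 1740 + E.
KOH balance: 530.7 + 0.412·E = 0.338·(1740 + E)
(0.412 − 0.338)·E = 0.338×1740 − 530.7 = 57.42
E = 57.42 / 0.074 = 775.95 g/s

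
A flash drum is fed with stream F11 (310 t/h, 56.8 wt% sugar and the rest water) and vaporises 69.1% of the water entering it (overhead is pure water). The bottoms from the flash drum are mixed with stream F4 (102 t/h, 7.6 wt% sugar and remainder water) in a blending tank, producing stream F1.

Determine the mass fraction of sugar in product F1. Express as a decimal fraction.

0.5754

Vapour removed = 0.691×0.432×310 = 92.539 t/h; concentrate = 217.46 t/h.
sugar reaching the mixer = 176.08 (from concentrate) + 102×0.076 = 183.83 t/h.
Product flow = 217.46 + 102 = 319.46 t/h; sugar fraction = 0.5754.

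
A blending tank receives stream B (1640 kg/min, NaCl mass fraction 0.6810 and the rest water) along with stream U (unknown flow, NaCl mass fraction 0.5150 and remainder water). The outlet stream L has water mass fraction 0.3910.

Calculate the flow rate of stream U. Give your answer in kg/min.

1256 kg/min

Let U be the unknown flow. Total out = 1640 + U.
water balance: 523.16 + 0.485·U = 0.391·(1640 + U)
(0.485 − 0.391)·U = 0.391×1640 − 523.16 = 118.08
U = 118.08 / 0.094 = 1256.2 kg/min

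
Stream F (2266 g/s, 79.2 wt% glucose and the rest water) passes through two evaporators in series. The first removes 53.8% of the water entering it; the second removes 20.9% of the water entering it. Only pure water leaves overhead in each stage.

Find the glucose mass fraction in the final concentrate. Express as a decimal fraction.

0.912

water in feed = 2266×0.208 = 471.33 g/s.
After stage 1: water left = (1−0.538)×471.33 = 217.75; stream total = 2012.4 g/s.
After stage 2: water left = (1−0.209)×217.75 = 172.24; final concentrate = 1966.9 g/s.
glucose fraction = 1794.7/1966.9 = 0.912.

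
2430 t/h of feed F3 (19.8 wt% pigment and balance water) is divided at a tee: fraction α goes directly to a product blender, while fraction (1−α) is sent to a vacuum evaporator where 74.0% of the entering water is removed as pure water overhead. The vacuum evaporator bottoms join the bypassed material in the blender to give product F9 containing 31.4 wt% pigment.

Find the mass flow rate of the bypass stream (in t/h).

917.4 t/h

All 2430×0.198 = 481.14 t/h of pigment reaches F9, so F9 = 481.14/0.314 = 1532.3 t/h and vapour = 897.71 t/h.
The evaporator receives (1−α)·2430 of feed at 0.802 water and removes 0.740 of that water:
0.740×0.802×(1−α)×2430 = 897.71
(1−α) = 897.71/1442.2 = 0.6225;  α = 0.3775.
Bypass flow = 0.3775×2430 = 917.38 t/h.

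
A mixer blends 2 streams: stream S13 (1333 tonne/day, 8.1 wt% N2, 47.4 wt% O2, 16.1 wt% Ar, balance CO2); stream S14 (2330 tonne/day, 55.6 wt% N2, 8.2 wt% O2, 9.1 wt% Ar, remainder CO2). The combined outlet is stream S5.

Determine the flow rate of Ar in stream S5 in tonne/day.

426.6 tonne/day

Ar out = Ar in = 1333×0.161 + 2330×0.091 = 426.64 tonne/day.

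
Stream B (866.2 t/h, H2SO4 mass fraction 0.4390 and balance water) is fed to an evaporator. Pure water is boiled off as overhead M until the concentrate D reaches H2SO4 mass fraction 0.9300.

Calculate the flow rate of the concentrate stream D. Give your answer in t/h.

408.9 t/h

H2SO4 is conserved: 866.2×0.439 = 380.26 t/h all reports to the concentrate.
Concentrate = 380.26/(target fraction) = 408.88 t/h.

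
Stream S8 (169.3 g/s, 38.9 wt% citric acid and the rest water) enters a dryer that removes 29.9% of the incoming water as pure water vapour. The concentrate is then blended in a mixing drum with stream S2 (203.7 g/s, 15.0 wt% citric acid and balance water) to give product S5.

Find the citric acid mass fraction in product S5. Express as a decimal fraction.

Vapour removed = 0.299×0.611×169.3 = 30.929 g/s; concentrate = 138.37 g/s.
citric acid reaching the mixer = 65.858 (from concentrate) + 203.7×0.150 = 96.413 g/s.
Product flow = 138.37 + 203.7 = 342.07 g/s; citric acid fraction = 0.282.

0.282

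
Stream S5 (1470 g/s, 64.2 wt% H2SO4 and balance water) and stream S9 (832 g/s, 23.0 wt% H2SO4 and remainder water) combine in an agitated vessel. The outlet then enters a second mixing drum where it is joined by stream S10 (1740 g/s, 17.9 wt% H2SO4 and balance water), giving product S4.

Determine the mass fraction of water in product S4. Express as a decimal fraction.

Overall, product flow = 4042 g/s.
water in = 1470×0.358 + 832×0.770 + 1740×0.821 = 2595.4 g/s.
water fraction in S4 = 0.642.

0.642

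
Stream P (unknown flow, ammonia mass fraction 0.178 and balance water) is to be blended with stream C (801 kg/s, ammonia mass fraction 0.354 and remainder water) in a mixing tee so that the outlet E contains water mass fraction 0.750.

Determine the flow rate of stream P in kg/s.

Let P be the unknown flow. Total out = 801 + P.
water balance: 517.45 + 0.822·P = 0.750·(801 + P)
(0.822 − 0.750)·P = 0.750×801 − 517.45 = 83.304
P = 83.304 / 0.072 = 1157 kg/s

1157 kg/s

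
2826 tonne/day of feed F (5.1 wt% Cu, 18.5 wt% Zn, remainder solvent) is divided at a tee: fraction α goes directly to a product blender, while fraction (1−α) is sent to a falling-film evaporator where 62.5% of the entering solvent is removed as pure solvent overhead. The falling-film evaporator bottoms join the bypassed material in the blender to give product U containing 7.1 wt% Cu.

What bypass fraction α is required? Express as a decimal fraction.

0.410

All 2826×0.051 = 144.13 tonne/day of Cu reaches U, so U = 144.13/0.071 = 2029.9 tonne/day and vapour = 796.06 tonne/day.
The evaporator receives (1−α)·2826 of feed at 0.764 solvent and removes 0.625 of that solvent:
0.625×0.764×(1−α)×2826 = 796.06
(1−α) = 796.06/1349.4 = 0.5899;  α = 0.4101.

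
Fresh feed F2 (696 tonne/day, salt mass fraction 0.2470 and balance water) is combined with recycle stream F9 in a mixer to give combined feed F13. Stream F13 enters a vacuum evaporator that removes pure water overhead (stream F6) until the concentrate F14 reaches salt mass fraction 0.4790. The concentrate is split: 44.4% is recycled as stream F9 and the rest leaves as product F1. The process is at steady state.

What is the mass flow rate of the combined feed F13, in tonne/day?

982.6 tonne/day

Overall salt balance (none leaves overhead): salt in fresh feed = salt in product, i.e. 696×0.247 = (1−0.444)·F14·0.479.
F14 = 171.91/(0.479×0.556) = 645.5 tonne/day.
Recycle F9 = 0.444×645.5 = 286.6 tonne/day.
Combined feed F13 = 696 + 286.6 = 982.6 tonne/day.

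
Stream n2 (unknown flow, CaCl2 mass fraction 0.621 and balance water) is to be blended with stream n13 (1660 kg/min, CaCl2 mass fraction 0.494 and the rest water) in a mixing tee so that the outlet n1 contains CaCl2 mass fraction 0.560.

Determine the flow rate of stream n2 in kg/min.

1796 kg/min

Let n2 be the unknown flow. Total out = 1660 + n2.
CaCl2 balance: 820.04 + 0.621·n2 = 0.560·(1660 + n2)
(0.621 − 0.560)·n2 = 0.560×1660 − 820.04 = 109.56
n2 = 109.56 / 0.061 = 1796.1 kg/min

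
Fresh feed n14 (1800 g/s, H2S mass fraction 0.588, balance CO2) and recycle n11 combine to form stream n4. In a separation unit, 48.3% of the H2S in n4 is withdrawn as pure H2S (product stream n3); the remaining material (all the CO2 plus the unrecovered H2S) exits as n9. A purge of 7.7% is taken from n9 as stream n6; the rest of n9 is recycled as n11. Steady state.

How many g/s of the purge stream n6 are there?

CO2 enters only via n14 and leaves only via the purge: 1800×0.412 = 0.077×(CO2 in n9), and the separation unit passes all CO2, so CO2 in n4 = CO2 in n9 = 9631.2 g/s.
H2S in n4: m_A = 1800×0.588 + (1−0.077)·(1−0.483)·m_A, so m_A = 1058.4/0.5228 = 2024.4 g/s.
n9 = (1−0.483)×2024.4 + 9631.2 = 10678 g/s.
Purge n6 = 0.077×10678 = 822.19 g/s.

822.2 g/s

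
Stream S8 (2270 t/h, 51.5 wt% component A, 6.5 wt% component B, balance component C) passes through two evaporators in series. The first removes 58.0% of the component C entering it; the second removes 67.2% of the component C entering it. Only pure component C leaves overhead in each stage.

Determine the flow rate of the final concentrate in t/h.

component C in feed = 2270×0.420 = 953.4 t/h.
After stage 1: component C left = (1−0.580)×953.4 = 400.43; stream total = 1717 t/h.
After stage 2: component C left = (1−0.672)×400.43 = 131.34; final concentrate = 1447.9 t/h.

1448 t/h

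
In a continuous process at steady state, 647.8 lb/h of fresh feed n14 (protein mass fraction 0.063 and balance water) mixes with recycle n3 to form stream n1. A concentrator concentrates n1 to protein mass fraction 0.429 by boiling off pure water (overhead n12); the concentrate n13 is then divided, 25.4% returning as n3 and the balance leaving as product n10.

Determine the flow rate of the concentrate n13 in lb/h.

Overall protein balance (none leaves overhead): protein in fresh feed = protein in product, i.e. 647.8×0.063 = (1−0.254)·n13·0.429.
n13 = 40.811/(0.429×0.746) = 127.52 lb/h.

127.5 lb/h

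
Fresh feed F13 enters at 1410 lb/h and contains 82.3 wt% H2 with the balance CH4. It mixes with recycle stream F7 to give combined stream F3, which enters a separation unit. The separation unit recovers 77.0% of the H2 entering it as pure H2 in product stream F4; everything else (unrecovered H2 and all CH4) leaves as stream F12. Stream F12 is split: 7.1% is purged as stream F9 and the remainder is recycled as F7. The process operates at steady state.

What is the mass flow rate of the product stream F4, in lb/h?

H2 in F3: m_A = 1410×0.823 + (1−0.071)·(1−0.770)·m_A, so m_A = 1160.4/0.7863 = 1475.8 lb/h.
Product F4 = 0.770×1475.8 = 1136.3 lb/h.

1136 lb/h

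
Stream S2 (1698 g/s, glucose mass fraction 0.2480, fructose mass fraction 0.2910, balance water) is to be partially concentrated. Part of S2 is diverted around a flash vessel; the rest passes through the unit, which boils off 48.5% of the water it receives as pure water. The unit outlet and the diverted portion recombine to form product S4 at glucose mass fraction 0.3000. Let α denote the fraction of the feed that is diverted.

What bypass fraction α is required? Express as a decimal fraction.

All 1698×0.248 = 421.1 g/s of glucose reaches S4, so S4 = 421.1/0.300 = 1403.7 g/s and vapour = 294.32 g/s.
The evaporator receives (1−α)·1698 of feed at 0.461 water and removes 0.485 of that water:
0.485×0.461×(1−α)×1698 = 294.32
(1−α) = 294.32/379.65 = 0.7752;  α = 0.2248.

0.225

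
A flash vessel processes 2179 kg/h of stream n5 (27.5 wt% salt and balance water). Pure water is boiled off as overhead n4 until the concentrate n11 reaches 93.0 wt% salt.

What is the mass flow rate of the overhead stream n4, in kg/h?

1535 kg/h

salt is conserved: 2179×0.275 = 599.23 kg/h all reports to the concentrate.
Concentrate = 599.23/(target fraction) = 644.33 kg/h.
Overhead = 2179 − 644.33 = 1534.7 kg/h.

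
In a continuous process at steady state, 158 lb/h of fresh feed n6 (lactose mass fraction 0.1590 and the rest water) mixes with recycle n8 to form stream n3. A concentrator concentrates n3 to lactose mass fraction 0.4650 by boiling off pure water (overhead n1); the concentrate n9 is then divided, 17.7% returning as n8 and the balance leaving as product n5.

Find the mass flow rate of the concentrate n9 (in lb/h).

Overall lactose balance (none leaves overhead): lactose in fresh feed = lactose in product, i.e. 158×0.159 = (1−0.177)·n9·0.465.
n9 = 25.122/(0.465×0.823) = 65.645 lb/h.

65.64 lb/h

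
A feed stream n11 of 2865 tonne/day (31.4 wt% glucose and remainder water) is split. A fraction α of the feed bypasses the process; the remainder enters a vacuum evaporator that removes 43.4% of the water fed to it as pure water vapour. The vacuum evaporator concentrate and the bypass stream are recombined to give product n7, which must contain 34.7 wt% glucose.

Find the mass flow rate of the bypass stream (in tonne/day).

1950 tonne/day

All 2865×0.314 = 899.61 tonne/day of glucose reaches n7, so n7 = 899.61/0.347 = 2592.5 tonne/day and vapour = 272.46 tonne/day.
The evaporator receives (1−α)·2865 of feed at 0.686 water and removes 0.434 of that water:
0.434×0.686×(1−α)×2865 = 272.46
(1−α) = 272.46/852.98 = 0.3194;  α = 0.6806.
Bypass flow = 0.6806×2865 = 1949.8 tonne/day.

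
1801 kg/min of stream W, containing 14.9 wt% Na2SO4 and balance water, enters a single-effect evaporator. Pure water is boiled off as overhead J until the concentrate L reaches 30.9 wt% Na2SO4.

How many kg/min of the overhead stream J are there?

Na2SO4 is conserved: 1801×0.149 = 268.35 kg/min all reports to the concentrate.
Concentrate = 268.35/(target fraction) = 868.44 kg/min.
Overhead = 1801 − 868.44 = 932.56 kg/min.

932.6 kg/min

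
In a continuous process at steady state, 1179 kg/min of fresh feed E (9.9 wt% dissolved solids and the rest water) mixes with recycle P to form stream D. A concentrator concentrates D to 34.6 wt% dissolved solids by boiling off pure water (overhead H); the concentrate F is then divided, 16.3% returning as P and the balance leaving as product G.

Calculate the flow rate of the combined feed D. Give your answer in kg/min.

1245 kg/min

Overall dissolved solids balance (none leaves overhead): dissolved solids in fresh feed = dissolved solids in product, i.e. 1179×0.099 = (1−0.163)·F·0.346.
F = 116.72/(0.346×0.837) = 403.04 kg/min.
Recycle P = 0.163×403.04 = 65.695 kg/min.
Combined feed D = 1179 + 65.695 = 1244.7 kg/min.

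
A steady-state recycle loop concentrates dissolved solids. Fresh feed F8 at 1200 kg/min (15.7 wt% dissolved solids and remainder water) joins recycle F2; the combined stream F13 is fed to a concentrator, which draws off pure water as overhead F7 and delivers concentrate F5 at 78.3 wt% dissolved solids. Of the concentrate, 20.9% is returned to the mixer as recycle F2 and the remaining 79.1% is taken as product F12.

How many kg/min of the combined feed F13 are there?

Overall dissolved solids balance (none leaves overhead): dissolved solids in fresh feed = dissolved solids in product, i.e. 1200×0.157 = (1−0.209)·F5·0.783.
F5 = 188.4/(0.783×0.791) = 304.19 kg/min.
Recycle F2 = 0.209×304.19 = 63.575 kg/min.
Combined feed F13 = 1200 + 63.575 = 1263.6 kg/min.

1264 kg/min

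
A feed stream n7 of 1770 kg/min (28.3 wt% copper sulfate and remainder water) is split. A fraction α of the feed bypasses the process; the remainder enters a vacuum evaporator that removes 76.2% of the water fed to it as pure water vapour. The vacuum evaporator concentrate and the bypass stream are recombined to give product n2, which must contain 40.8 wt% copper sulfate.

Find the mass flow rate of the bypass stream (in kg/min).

777.5 kg/min

All 1770×0.283 = 500.91 kg/min of copper sulfate reaches n2, so n2 = 500.91/0.408 = 1227.7 kg/min and vapour = 542.28 kg/min.
The evaporator receives (1−α)·1770 of feed at 0.717 water and removes 0.762 of that water:
0.762×0.717×(1−α)×1770 = 542.28
(1−α) = 542.28/967.05 = 0.5608;  α = 0.4392.
Bypass flow = 0.4392×1770 = 777.46 kg/min.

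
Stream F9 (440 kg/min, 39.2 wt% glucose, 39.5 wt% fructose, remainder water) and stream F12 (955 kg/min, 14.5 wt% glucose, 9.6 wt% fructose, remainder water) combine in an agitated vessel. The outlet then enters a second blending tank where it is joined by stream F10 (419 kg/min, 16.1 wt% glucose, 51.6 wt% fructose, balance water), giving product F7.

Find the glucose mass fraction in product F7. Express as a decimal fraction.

Overall, product flow = 1814 kg/min.
glucose in = 440×0.392 + 955×0.145 + 419×0.161 = 378.41 kg/min.
glucose fraction in F7 = 0.2086.

0.2086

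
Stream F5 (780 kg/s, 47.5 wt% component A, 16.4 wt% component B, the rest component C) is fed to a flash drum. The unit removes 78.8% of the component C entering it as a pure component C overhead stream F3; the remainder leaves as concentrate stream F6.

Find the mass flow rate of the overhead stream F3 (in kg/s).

component C entering = 780×0.361 = 281.58 kg/s; overhead removed = 0.788×281.58 = 221.89 kg/s.

221.9 kg/s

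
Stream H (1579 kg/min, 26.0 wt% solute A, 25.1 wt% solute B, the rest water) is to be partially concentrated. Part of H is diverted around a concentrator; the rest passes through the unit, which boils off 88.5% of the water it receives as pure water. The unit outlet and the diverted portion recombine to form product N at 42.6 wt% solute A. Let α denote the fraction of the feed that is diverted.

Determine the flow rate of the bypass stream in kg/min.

157.2 kg/min

All 1579×0.260 = 410.54 kg/min of solute A reaches N, so N = 410.54/0.426 = 963.71 kg/min and vapour = 615.29 kg/min.
The evaporator receives (1−α)·1579 of feed at 0.489 water and removes 0.885 of that water:
0.885×0.489×(1−α)×1579 = 615.29
(1−α) = 615.29/683.34 = 0.9004;  α = 0.0996.
Bypass flow = 0.0996×1579 = 157.23 kg/min.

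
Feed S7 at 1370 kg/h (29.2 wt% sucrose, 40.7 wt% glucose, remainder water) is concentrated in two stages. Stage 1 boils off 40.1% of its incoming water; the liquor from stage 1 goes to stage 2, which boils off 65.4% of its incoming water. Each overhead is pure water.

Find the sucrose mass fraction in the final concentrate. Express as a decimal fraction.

water in feed = 1370×0.301 = 412.37 kg/h.
After stage 1: water left = (1−0.401)×412.37 = 247.01; stream total = 1204.6 kg/h.
After stage 2: water left = (1−0.654)×247.01 = 85.465; final concentrate = 1043.1 kg/h.
sucrose fraction = 400.04/1043.1 = 0.384.

0.384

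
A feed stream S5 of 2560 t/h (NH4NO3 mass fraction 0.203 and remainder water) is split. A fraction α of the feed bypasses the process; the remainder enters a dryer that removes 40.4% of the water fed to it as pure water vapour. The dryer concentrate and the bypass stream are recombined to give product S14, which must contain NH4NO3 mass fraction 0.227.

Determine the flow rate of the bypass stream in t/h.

All 2560×0.203 = 519.68 t/h of NH4NO3 reaches S14, so S14 = 519.68/0.227 = 2289.3 t/h and vapour = 270.66 t/h.
The evaporator receives (1−α)·2560 of feed at 0.797 water and removes 0.404 of that water:
0.404×0.797×(1−α)×2560 = 270.66
(1−α) = 270.66/824.29 = 0.3284;  α = 0.6716.
Bypass flow = 0.6716×2560 = 1719.4 t/h.

1719 t/h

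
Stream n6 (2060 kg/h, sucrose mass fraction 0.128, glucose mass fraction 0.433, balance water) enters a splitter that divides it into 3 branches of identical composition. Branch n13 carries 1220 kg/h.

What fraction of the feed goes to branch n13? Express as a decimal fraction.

0.592

Fraction to n13 = 1220/2060 = 0.5922.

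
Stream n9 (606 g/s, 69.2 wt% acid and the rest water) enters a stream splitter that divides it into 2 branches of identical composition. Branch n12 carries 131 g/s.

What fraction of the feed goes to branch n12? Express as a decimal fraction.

Fraction to n12 = 131/606 = 0.2162.

0.216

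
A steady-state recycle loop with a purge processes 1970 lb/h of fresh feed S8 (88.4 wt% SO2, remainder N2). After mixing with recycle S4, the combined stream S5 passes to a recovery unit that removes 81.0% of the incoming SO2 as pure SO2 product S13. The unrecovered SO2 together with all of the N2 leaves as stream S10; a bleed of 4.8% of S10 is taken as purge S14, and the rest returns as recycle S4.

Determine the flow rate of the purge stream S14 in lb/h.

N2 enters only via S8 and leaves only via the purge: 1970×0.116 = 0.048×(N2 in S10), and the recovery unit passes all N2, so N2 in S5 = N2 in S10 = 4760.8 lb/h.
SO2 in S5: m_A = 1970×0.884 + (1−0.048)·(1−0.810)·m_A, so m_A = 1741.5/0.8191 = 2126 lb/h.
S10 = (1−0.810)×2126 + 4760.8 = 5164.8 lb/h.
Purge S14 = 0.048×5164.8 = 247.91 lb/h.

247.9 lb/h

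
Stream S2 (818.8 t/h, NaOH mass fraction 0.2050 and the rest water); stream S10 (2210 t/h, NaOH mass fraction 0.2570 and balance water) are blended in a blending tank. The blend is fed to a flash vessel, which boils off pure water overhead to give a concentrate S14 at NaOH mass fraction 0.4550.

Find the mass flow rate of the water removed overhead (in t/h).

1412 t/h

NaOH entering = 818.8×0.205 + 2210×0.257 = 735.82 t/h.
All NaOH reports to S14, so S14 = 735.82/0.455 = 1617.2 t/h.
Total feed = 3028.8 t/h; overhead = 3028.8 − 1617.2 = 1411.6 t/h.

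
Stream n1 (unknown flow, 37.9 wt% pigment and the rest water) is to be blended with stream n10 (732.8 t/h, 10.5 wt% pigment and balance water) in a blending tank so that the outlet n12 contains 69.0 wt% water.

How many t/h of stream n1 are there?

Let n1 be the unknown flow. Total out = 732.8 + n1.
water balance: 655.86 + 0.621·n1 = 0.690·(732.8 + n1)
(0.621 − 0.690)·n1 = 0.690×732.8 − 655.86 = -150.22
n1 = -150.22 / -0.069 = 2177.2 t/h

2177 t/h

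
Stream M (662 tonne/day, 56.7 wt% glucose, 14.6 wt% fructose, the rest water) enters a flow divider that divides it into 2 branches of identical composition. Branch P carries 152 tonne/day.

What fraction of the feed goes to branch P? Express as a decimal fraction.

Fraction to P = 152/662 = 0.2296.

0.230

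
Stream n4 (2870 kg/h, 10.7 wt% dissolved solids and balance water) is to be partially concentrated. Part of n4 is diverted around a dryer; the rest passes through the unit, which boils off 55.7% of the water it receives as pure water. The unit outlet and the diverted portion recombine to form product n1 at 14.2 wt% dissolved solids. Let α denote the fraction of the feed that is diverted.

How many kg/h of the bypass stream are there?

1448 kg/h

All 2870×0.107 = 307.09 kg/h of dissolved solids reaches n1, so n1 = 307.09/0.142 = 2162.6 kg/h and vapour = 707.39 kg/h.
The evaporator receives (1−α)·2870 of feed at 0.893 water and removes 0.557 of that water:
0.557×0.893×(1−α)×2870 = 707.39
(1−α) = 707.39/1427.5 = 0.4955;  α = 0.5045.
Bypass flow = 0.5045×2870 = 1447.8 kg/h.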